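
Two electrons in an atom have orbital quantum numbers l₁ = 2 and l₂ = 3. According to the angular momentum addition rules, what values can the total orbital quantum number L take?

Angular momentum addition gives L = |l₁ − l₂|, …, l₁ + l₂.
L ∈ {1, 2, 3, 4, 5}.

L = 1, 2, 3, 4, 5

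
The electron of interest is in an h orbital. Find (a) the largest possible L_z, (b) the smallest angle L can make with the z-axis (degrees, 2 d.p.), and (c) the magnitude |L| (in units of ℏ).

The letter h corresponds to l = 5.
L_z,max = lℏ = 5ℏ.
cos θ_min = 5/√30, so θ_min ≈ 24.09°.
|L| = ℏ√(5·6) = √30 ℏ ≈ 5.477ℏ.

L_z,max = 5ℏ; θ_min ≈ 24.09°; |L| = √30 ℏ ≈ 5.477ℏ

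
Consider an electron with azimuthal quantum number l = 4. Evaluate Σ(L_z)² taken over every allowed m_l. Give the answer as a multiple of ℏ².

Σ(L_z)² = 60 ℏ²

m_l runs from −4 to 4, i.e. {-4, -3, -2, -1, 0, 1, 2, 3, 4}.
Σ m_l² = 2·(1 + 4 + 9 + 16) = 60.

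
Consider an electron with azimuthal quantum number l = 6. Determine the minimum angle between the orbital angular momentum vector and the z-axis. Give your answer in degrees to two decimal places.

θ_min ≈ 22.21°

|L|² = l(l+1)ℏ² = 42ℏ², so |L| = √42 ℏ.
The smallest angle corresponds to the largest L_z, i.e. m_l = l = 6, giving L_z = 6ℏ.
cos θ_min = 6/√42, so θ_min ≈ 22.21°.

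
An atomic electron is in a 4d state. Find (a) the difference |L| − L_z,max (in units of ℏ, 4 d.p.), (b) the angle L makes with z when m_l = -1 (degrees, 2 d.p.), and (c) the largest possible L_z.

4d means n = 4, l = 2.
|L| − L_z,max = (√6 − 2)ℏ ≈ 0.4495ℏ.
For m_l = -1: cos θ = -1/√6, θ ≈ 114.09°.
L_z,max = lℏ = 2ℏ.

|L|−L_z,max ≈ 0.4495ℏ; θ(m_l=-1) ≈ 114.09°; L_z,max = 2ℏ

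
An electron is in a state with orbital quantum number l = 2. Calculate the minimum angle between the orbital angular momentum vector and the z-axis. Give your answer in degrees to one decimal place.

|L|² = l(l+1)ℏ² = 6ℏ², so |L| = √6 ℏ.
The smallest angle corresponds to the largest L_z, i.e. m_l = l = 2, giving L_z = 2ℏ.
cos θ_min = 2/√6, so θ_min ≈ 35.3°.

θ_min ≈ 35.3°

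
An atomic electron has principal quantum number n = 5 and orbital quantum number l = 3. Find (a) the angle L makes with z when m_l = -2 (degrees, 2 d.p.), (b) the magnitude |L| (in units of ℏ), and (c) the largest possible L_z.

For m_l = -2: cos θ = -2/√12, θ ≈ 125.26°.
|L| = ℏ√(3·4) = 2√3 ℏ ≈ 3.464ℏ.
L_z,max = lℏ = 3ℏ.

θ(m_l=-2) ≈ 125.26°; |L| = 2√3 ℏ ≈ 3.464ℏ; L_z,max = 3ℏ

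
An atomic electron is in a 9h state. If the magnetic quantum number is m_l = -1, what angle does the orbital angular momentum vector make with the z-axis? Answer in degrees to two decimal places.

θ ≈ 100.52°

The 9h subshell has l = 5.
|L|² = l(l+1)ℏ² = 30ℏ², so |L| = √30 ℏ.
L_z = m_l ℏ = −1ℏ.
cos θ = L_z/|L| = -1/√30, so θ ≈ 100.52°.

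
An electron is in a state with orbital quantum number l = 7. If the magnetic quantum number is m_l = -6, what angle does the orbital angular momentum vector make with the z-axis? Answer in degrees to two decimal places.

|L| = ℏ√(l(l+1)) = 2√14 ℏ.
L_z = m_l ℏ = −6ℏ.
cos θ = L_z/|L| = -6/√56, so θ ≈ 143.30°.

θ ≈ 143.30°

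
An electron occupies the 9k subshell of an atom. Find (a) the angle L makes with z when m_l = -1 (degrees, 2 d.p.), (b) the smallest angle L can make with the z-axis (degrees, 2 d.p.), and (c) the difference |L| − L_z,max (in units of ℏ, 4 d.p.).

The 9k subshell has l = 7.
For m_l = -1: cos θ = -1/√56, θ ≈ 97.68°.
cos θ_min = 7/√56, so θ_min ≈ 20.70°.
|L| − L_z,max = (2√14 − 7)ℏ ≈ 0.4833ℏ.

θ(m_l=-1) ≈ 97.68°; θ_min ≈ 20.70°; |L|−L_z,max ≈ 0.4833ℏ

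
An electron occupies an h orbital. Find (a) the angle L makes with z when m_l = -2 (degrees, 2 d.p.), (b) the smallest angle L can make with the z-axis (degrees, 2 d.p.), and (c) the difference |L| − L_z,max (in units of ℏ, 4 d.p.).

θ(m_l=-2) ≈ 111.42°; θ_min ≈ 24.09°; |L|−L_z,max ≈ 0.4772ℏ

An h state has l = 5.
For m_l = -2: cos θ = -2/√30, θ ≈ 111.42°.
cos θ_min = 5/√30, so θ_min ≈ 24.09°.
|L| − L_z,max = (√30 − 5)ℏ ≈ 0.4772ℏ.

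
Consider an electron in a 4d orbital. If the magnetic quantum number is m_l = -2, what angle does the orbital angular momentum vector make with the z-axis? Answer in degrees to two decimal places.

θ ≈ 144.74°

4d means n = 4, l = 2.
|L|² = l(l+1)ℏ² = 6ℏ², so |L| = √6 ℏ.
L_z = m_l ℏ = −2ℏ.
cos θ = L_z/|L| = -2/√6, so θ ≈ 144.74°.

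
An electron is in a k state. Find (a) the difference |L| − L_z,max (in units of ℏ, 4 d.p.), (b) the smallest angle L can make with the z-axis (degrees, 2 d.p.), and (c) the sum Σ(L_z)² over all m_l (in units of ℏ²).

A k state has l = 7.
|L| − L_z,max = (2√14 − 7)ℏ ≈ 0.4833ℏ.
cos θ_min = 7/√56, so θ_min ≈ 20.70°.
Σ m_l² = 280, so Σ(L_z)² = 280 ℏ².

|L|−L_z,max ≈ 0.4833ℏ; θ_min ≈ 20.70°; Σ(L_z)² = 280 ℏ²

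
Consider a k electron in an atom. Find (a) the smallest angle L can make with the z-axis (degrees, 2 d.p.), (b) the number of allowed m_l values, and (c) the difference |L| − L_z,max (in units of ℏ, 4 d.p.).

θ_min ≈ 20.70°; 15 values; |L|−L_z,max ≈ 0.4833ℏ

The letter k corresponds to l = 7.
cos θ_min = 7/√56, so θ_min ≈ 20.70°.
There are 2l+1 = 15 values of m_l.
|L| − L_z,max = (2√14 − 7)ℏ ≈ 0.4833ℏ.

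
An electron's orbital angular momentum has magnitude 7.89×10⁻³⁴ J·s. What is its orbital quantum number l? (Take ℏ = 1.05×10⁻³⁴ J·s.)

|L|/ℏ = (7.89×10⁻³⁴)/(1.05×10⁻³⁴) ≈ 7.514.
l(l+1) ≈ 7.514² ≈ 56.46, so l = 7.

l = 7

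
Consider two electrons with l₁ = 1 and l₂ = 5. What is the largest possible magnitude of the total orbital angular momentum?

|L_tot|_max = √42 ℏ ≈ 6.481ℏ

The total orbital quantum number L ranges from |l₁ − l₂| to l₁ + l₂ in integer steps.
L ∈ {4, 5, 6}.
The largest magnitude corresponds to L = 6: |L_tot| = ℏ√(6·7) = √42 ℏ.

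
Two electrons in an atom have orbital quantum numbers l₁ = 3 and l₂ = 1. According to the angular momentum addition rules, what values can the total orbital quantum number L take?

By the triangle rule, |l₁ − l₂| ≤ L ≤ l₁ + l₂.
L ∈ {2, 3, 4}.

L = 2, 3, 4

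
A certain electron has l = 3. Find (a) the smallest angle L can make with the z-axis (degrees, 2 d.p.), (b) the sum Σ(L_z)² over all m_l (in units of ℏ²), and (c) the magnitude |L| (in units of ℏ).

cos θ_min = 3/√12, so θ_min ≈ 30.00°.
Σ m_l² = 28, so Σ(L_z)² = 28 ℏ².
|L| = ℏ√(3·4) = 2√3 ℏ ≈ 3.464ℏ.

θ_min ≈ 30.00°; Σ(L_z)² = 28 ℏ²; |L| = 2√3 ℏ ≈ 3.464ℏ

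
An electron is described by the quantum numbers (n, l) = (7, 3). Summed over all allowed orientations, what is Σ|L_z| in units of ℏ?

Σ|L_z| = 12 ℏ

The allowed m_l values are -3, -2, -1, 0, 1, 2, 3.
Σ|m_l| = 2·3(3+1)/2 = 12.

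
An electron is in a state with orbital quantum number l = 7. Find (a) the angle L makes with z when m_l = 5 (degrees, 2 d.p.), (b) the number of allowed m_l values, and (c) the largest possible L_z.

θ(m_l=5) ≈ 48.08°; 15 values; L_z,max = 7ℏ

For m_l = 5: cos θ = 5/√56, θ ≈ 48.08°.
There are 2l+1 = 15 values of m_l.
L_z,max = lℏ = 7ℏ.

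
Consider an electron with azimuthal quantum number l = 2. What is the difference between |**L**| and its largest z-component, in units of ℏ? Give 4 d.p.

|L| − L_z,max ≈ 0.4495ℏ

|L| = √6 ℏ ≈ 2.4495ℏ, while L_z,max = lℏ = 2ℏ.
The difference is (√6 − 2)ℏ ≈ 0.4495ℏ.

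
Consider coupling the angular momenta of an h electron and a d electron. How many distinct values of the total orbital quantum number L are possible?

5

Angular momentum addition gives L = |l₁ − l₂|, …, l₁ + l₂.
Allowed values: L = 3, 4, 5, 6, 7.
That is 5 values.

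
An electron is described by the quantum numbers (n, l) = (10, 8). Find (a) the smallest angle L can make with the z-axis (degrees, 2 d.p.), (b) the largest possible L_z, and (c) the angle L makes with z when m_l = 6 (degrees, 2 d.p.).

cos θ_min = 8/√72, so θ_min ≈ 19.47°.
L_z,max = lℏ = 8ℏ.
For m_l = 6: cos θ = 6/√72, θ ≈ 45.00°.

θ_min ≈ 19.47°; L_z,max = 8ℏ; θ(m_l=6) ≈ 45.00°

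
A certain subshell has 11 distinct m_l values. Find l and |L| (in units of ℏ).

Since there are 2l+1 = 11 values of m_l, l = 5.
Then |L| = √(l(l+1)) ℏ = √30 ℏ.

l = 5, |L| = √30 ℏ ≈ 5.477ℏ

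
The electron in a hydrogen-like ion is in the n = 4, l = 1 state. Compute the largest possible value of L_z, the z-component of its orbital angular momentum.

L_z,max = 1ℏ

L_z = m_l ℏ with m_l ∈ {−1, …, 1}; the maximum is m_l = 1.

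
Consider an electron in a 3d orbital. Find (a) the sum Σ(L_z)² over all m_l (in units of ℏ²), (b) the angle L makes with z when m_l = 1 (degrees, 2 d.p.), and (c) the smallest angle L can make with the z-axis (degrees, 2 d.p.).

Σ(L_z)² = 10 ℏ²; θ(m_l=1) ≈ 65.91°; θ_min ≈ 35.26°

For 3d, l = 2.
Σ m_l² = 10, so Σ(L_z)² = 10 ℏ².
For m_l = 1: cos θ = 1/√6, θ ≈ 65.91°.
cos θ_min = 2/√6, so θ_min ≈ 35.26°.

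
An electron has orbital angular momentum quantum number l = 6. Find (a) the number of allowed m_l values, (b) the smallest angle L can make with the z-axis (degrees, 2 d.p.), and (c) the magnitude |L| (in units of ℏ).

13 values; θ_min ≈ 22.21°; |L| = √42 ℏ ≈ 6.481ℏ

There are 2l+1 = 13 values of m_l.
cos θ_min = 6/√42, so θ_min ≈ 22.21°.
|L| = ℏ√(6·7) = √42 ℏ ≈ 6.481ℏ.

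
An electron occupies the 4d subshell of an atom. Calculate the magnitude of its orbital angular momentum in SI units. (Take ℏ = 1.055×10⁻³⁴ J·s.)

|L| = 2.584×10⁻³⁴ J·s

4d means n = 4, l = 2.
|L| = ℏ√(l(l+1)) = ℏ√(2·3) = √6 ℏ
Numerically, |L| = 2.449 × (1.055×10⁻³⁴ J·s) = 2.584×10⁻³⁴ J·s.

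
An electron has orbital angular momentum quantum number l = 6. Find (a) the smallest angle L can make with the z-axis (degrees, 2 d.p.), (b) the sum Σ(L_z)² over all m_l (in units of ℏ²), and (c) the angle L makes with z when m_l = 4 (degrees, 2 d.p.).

θ_min ≈ 22.21°; Σ(L_z)² = 182 ℏ²; θ(m_l=4) ≈ 51.89°

cos θ_min = 6/√42, so θ_min ≈ 22.21°.
Σ m_l² = 182, so Σ(L_z)² = 182 ℏ².
For m_l = 4: cos θ = 4/√42, θ ≈ 51.89°.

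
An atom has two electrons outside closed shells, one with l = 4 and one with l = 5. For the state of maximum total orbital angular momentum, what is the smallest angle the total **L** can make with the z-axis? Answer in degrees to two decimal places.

L runs from |4 − 5| = 1 to 4 + 5 = 9.
L ∈ {1, 2, 3, 4, 5, 6, 7, 8, 9}.
The maximum is L = 9, with |L_tot| = ℏ√(9·10) = 3√10 ℏ.
The minimum angle with z is arccos(9/√90) ≈ 18.43°.

θ_min ≈ 18.43°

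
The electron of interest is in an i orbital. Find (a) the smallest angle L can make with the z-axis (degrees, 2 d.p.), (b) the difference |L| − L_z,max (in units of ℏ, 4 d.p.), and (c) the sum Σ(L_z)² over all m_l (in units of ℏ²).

For an i orbital, l = 6.
cos θ_min = 6/√42, so θ_min ≈ 22.21°.
|L| − L_z,max = (√42 − 6)ℏ ≈ 0.4807ℏ.
Σ m_l² = 182, so Σ(L_z)² = 182 ℏ².

θ_min ≈ 22.21°; |L|−L_z,max ≈ 0.4807ℏ; Σ(L_z)² = 182 ℏ²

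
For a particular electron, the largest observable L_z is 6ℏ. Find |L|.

Since max m_l = l, l = 6.
Then |L| = ℏ√(6·7) = √42 ℏ.

|L| = √42 ℏ ≈ 6.481ℏ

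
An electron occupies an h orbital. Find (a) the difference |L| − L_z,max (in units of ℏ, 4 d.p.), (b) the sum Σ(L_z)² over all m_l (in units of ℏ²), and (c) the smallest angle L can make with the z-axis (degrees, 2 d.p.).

An h state has l = 5.
|L| − L_z,max = (√30 − 5)ℏ ≈ 0.4772ℏ.
Σ m_l² = 110, so Σ(L_z)² = 110 ℏ².
cos θ_min = 5/√30, so θ_min ≈ 24.09°.

|L|−L_z,max ≈ 0.4772ℏ; Σ(L_z)² = 110 ℏ²; θ_min ≈ 24.09°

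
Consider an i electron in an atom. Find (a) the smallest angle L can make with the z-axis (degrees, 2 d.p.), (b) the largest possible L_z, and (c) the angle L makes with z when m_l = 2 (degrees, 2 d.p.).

For an i orbital, l = 6.
cos θ_min = 6/√42, so θ_min ≈ 22.21°.
L_z,max = lℏ = 6ℏ.
For m_l = 2: cos θ = 2/√42, θ ≈ 72.02°.

θ_min ≈ 22.21°; L_z,max = 6ℏ; θ(m_l=2) ≈ 72.02°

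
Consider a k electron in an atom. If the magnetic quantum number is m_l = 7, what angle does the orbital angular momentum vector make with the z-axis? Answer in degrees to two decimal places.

A k state has l = 7.
|L| = ℏ√(l(l+1)) = 2√14 ℏ.
L_z = m_l ℏ = 7ℏ.
cos θ = L_z/|L| = 7/√56, so θ ≈ 20.70°.

θ ≈ 20.70°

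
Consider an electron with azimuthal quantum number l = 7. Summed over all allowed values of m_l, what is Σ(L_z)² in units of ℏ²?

Σ(L_z)² = 280 ℏ²

m_l ∈ {-7, -6, -5, -4, -3, -2, -1, 0, 1, 2, 3, 4, 5, 6, 7}.
Σ m_l² = l(l+1)(2l+1)/3 = 7·8·15/3 = 280.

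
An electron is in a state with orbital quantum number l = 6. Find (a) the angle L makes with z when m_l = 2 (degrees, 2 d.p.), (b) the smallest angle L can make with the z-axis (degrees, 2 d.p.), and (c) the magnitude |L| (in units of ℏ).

For m_l = 2: cos θ = 2/√42, θ ≈ 72.02°.
cos θ_min = 6/√42, so θ_min ≈ 22.21°.
|L| = ℏ√(6·7) = √42 ℏ ≈ 6.481ℏ.

θ(m_l=2) ≈ 72.02°; θ_min ≈ 22.21°; |L| = √42 ℏ ≈ 6.481ℏ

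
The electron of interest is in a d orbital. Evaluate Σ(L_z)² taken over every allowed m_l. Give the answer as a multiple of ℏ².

For a d orbital, l = 2.
m_l runs from −2 to 2, i.e. {-2, -1, 0, 1, 2}.
Summing m² from −2 to 2: Σ m_l² = 10.

Σ(L_z)² = 10 ℏ²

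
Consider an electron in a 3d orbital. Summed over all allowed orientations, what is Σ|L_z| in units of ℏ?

Σ|L_z| = 6 ℏ

3d means n = 3, l = 2.
The allowed m_l values are -2, -1, 0, 1, 2.
Σ|m_l| = 2·2(2+1)/2 = 6.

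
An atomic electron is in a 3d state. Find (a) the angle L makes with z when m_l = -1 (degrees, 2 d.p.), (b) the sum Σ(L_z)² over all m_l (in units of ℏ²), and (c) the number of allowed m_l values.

θ(m_l=-1) ≈ 114.09°; Σ(L_z)² = 10 ℏ²; 5 values

For 3d, l = 2.
For m_l = -1: cos θ = -1/√6, θ ≈ 114.09°.
Σ m_l² = 10, so Σ(L_z)² = 10 ℏ².
There are 2l+1 = 5 values of m_l.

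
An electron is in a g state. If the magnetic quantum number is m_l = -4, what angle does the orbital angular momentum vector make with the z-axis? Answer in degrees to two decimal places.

For a g orbital, l = 4.
|L|² = l(l+1)ℏ² = 20ℏ², so |L| = 2√5 ℏ.
L_z = m_l ℏ = −4ℏ.
cos θ = L_z/|L| = -4/√20, so θ ≈ 153.43°.

θ ≈ 153.43°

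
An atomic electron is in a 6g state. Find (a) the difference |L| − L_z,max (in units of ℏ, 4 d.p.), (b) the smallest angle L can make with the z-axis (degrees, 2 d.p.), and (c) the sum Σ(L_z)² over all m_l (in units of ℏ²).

For 6g, l = 4.
|L| − L_z,max = (2√5 − 4)ℏ ≈ 0.4721ℏ.
cos θ_min = 4/√20, so θ_min ≈ 26.57°.
Σ m_l² = 60, so Σ(L_z)² = 60 ℏ².

|L|−L_z,max ≈ 0.4721ℏ; θ_min ≈ 26.57°; Σ(L_z)² = 60 ℏ²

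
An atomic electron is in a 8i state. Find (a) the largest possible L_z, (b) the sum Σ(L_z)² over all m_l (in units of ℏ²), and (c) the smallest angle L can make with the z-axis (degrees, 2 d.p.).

8i means n = 8, l = 6.
L_z,max = lℏ = 6ℏ.
Σ m_l² = 182, so Σ(L_z)² = 182 ℏ².
cos θ_min = 6/√42, so θ_min ≈ 22.21°.

L_z,max = 6ℏ; Σ(L_z)² = 182 ℏ²; θ_min ≈ 22.21°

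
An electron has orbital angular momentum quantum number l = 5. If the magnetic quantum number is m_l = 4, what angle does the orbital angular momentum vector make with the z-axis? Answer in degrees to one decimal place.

θ ≈ 43.1°

|L|² = l(l+1)ℏ² = 30ℏ², so |L| = √30 ℏ.
L_z = m_l ℏ = 4ℏ.
cos θ = L_z/|L| = 4/√30, so θ ≈ 43.1°.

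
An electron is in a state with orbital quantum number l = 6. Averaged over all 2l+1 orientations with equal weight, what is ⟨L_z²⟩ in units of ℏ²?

m_l runs from −6 to 6, i.e. {-6, -5, -4, -3, -2, -1, 0, 1, 2, 3, 4, 5, 6}.
⟨L_z²⟩ = ℏ²·l(l+1)/3 = 14ℏ².

⟨L_z²⟩ = 14 ℏ²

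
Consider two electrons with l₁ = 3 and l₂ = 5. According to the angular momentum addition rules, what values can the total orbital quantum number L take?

L = 2, 3, 4, 5, 6, 7, 8

The total orbital quantum number L ranges from |l₁ − l₂| to l₁ + l₂ in integer steps.
Allowed values: L = 2, 3, 4, 5, 6, 7, 8.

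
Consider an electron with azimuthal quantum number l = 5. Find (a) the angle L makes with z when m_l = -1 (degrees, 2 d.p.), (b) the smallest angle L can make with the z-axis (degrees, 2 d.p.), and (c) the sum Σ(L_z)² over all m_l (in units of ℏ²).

For m_l = -1: cos θ = -1/√30, θ ≈ 100.52°.
cos θ_min = 5/√30, so θ_min ≈ 24.09°.
Σ m_l² = 110, so Σ(L_z)² = 110 ℏ².

θ(m_l=-1) ≈ 100.52°; θ_min ≈ 24.09°; Σ(L_z)² = 110 ℏ²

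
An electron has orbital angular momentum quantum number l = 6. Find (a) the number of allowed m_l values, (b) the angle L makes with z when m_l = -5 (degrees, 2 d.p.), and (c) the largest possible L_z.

There are 2l+1 = 13 values of m_l.
For m_l = -5: cos θ = -5/√42, θ ≈ 140.49°.
L_z,max = lℏ = 6ℏ.

13 values; θ(m_l=-5) ≈ 140.49°; L_z,max = 6ℏ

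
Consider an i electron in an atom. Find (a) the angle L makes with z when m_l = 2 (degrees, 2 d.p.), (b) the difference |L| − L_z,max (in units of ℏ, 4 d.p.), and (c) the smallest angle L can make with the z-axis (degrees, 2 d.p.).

θ(m_l=2) ≈ 72.02°; |L|−L_z,max ≈ 0.4807ℏ; θ_min ≈ 22.21°

For an i orbital, l = 6.
For m_l = 2: cos θ = 2/√42, θ ≈ 72.02°.
|L| − L_z,max = (√42 − 6)ℏ ≈ 0.4807ℏ.
cos θ_min = 6/√42, so θ_min ≈ 22.21°.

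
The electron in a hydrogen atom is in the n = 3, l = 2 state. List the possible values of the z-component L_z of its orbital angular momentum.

L_z ∈ {−2ℏ, −ℏ, 0, ℏ, 2ℏ}

L_z = m_l ℏ with m_l ranging from −l to +l in integer steps.
For l = 2: m_l ∈ {-2, -1, 0, 1, 2}.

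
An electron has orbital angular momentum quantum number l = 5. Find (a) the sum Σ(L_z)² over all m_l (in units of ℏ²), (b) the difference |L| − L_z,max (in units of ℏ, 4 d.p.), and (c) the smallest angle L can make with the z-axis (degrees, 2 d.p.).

Σ m_l² = 110, so Σ(L_z)² = 110 ℏ².
|L| − L_z,max = (√30 − 5)ℏ ≈ 0.4772ℏ.
cos θ_min = 5/√30, so θ_min ≈ 24.09°.

Σ(L_z)² = 110 ℏ²; |L|−L_z,max ≈ 0.4772ℏ; θ_min ≈ 24.09°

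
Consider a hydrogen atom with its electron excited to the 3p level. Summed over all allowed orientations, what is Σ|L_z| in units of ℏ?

Σ|L_z| = 2 ℏ

The 3p level has l = 1.
The allowed m_l values are -1, 0, 1.
Σ|m_l| = 2(1+2+…+1) = 2.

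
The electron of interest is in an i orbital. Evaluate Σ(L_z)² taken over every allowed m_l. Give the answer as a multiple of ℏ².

The letter i corresponds to l = 6.
The allowed m_l values are -6, -5, -4, -3, -2, -1, 0, 1, 2, 3, 4, 5, 6.
Σ m_l² = 2·(1 + 4 + 9 + 16 + 25 + 36) = 182.

Σ(L_z)² = 182 ℏ²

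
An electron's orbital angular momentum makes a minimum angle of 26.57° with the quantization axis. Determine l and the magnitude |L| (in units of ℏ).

l = 4, |L| = 2√5 ℏ ≈ 4.472ℏ

At minimum angle, m_l = l, so cos θ = l/√(l(l+1)); cos²θ = l/(l+1) = 0.7999.
Solving: l = 4.
Then |L| = ℏ√(4·5) = 2√5 ℏ.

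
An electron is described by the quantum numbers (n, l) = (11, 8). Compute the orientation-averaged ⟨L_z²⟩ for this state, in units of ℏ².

⟨L_z²⟩ = 24 ℏ²

The allowed m_l values are -8, -7, -6, -5, -4, -3, -2, -1, 0, 1, 2, 3, 4, 5, 6, 7, 8.
⟨L_z²⟩ = ℏ²·(Σ m_l²)/(2l+1) = ℏ²·408/17 = 24ℏ².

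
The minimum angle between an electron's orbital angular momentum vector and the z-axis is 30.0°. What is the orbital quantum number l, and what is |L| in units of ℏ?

l = 3, |L| = 2√3 ℏ ≈ 3.464ℏ

At minimum angle, m_l = l, so cos θ = l/√(l(l+1)); cos²θ = l/(l+1) = 0.7500.
l = cos²θ/sin²θ ≈ 3.
Then |L| = ℏ√(3·4) = 2√3 ℏ.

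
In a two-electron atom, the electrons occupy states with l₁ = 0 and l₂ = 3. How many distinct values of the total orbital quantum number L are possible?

Angular momentum addition gives L = |l₁ − l₂|, …, l₁ + l₂.
L ∈ {3}.
That is 1 value.

1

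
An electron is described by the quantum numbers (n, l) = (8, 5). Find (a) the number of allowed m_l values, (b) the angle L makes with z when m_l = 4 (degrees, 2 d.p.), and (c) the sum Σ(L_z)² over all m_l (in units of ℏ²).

11 values; θ(m_l=4) ≈ 43.09°; Σ(L_z)² = 110 ℏ²

There are 2l+1 = 11 values of m_l.
For m_l = 4: cos θ = 4/√30, θ ≈ 43.09°.
Σ m_l² = 110, so Σ(L_z)² = 110 ℏ².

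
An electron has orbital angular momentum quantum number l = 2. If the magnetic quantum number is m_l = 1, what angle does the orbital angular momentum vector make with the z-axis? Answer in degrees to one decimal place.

|L| = ℏ√(l(l+1)) = √6 ℏ.
L_z = m_l ℏ = 1ℏ.
cos θ = L_z/|L| = 1/√6, so θ ≈ 65.9°.

θ ≈ 65.9°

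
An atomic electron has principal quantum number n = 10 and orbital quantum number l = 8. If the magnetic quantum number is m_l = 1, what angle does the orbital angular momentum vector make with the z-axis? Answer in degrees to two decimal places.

|L| = ℏ√(l(l+1)) = 6√2 ℏ.
L_z = m_l ℏ = 1ℏ.
cos θ = L_z/|L| = 1/√72, so θ ≈ 83.23°.

θ ≈ 83.23°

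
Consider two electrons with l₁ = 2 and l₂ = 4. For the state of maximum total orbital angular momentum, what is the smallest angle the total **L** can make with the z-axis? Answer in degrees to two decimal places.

θ_min ≈ 22.21°

By the triangle rule, |l₁ − l₂| ≤ L ≤ l₁ + l₂.
So L can be 2, 3, 4, 5, 6.
The maximum is L = 6, with |L_tot| = ℏ√(6·7) = √42 ℏ.
The minimum angle with z is arccos(6/√42) ≈ 22.21°.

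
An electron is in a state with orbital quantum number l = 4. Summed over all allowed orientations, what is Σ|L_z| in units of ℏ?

The allowed m_l values are -4, -3, -2, -1, 0, 1, 2, 3, 4.
Σ|m_l| = 2(1+2+…+4) = 20.

Σ|L_z| = 20 ℏ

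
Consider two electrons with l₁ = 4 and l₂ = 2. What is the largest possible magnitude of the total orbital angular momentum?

|L_tot|_max = √42 ℏ ≈ 6.481ℏ

The total orbital quantum number L ranges from |l₁ − l₂| to l₁ + l₂ in integer steps.
L ∈ {2, 3, 4, 5, 6}.
The largest magnitude corresponds to L = 6: |L_tot| = ℏ√(6·7) = √42 ℏ.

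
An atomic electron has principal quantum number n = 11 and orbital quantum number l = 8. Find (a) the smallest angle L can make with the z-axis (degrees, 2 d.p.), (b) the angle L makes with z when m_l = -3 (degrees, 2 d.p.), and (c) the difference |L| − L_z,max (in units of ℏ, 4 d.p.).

cos θ_min = 8/√72, so θ_min ≈ 19.47°.
For m_l = -3: cos θ = -3/√72, θ ≈ 110.70°.
|L| − L_z,max = (6√2 − 8)ℏ ≈ 0.4853ℏ.

θ_min ≈ 19.47°; θ(m_l=-3) ≈ 110.70°; |L|−L_z,max ≈ 0.4853ℏ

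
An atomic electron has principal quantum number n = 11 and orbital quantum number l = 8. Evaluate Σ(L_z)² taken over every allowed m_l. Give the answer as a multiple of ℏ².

Σ(L_z)² = 408 ℏ²

m_l ∈ {-8, -7, -6, -5, -4, -3, -2, -1, 0, 1, 2, 3, 4, 5, 6, 7, 8}.
Σ m_l² = 2·(1 + 4 + 9 + 16 + 25 + 36 + 49 + 64) = 408.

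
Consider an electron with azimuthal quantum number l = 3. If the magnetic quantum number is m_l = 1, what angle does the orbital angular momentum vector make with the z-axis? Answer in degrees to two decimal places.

θ ≈ 73.22°

|L| = √(l(l+1)) ℏ = 2√3 ℏ.
L_z = m_l ℏ = 1ℏ.
cos θ = L_z/|L| = 1/√12, so θ ≈ 73.22°.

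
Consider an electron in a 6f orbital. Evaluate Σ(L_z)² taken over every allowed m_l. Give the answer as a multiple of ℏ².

Σ(L_z)² = 28 ℏ²

The 6f subshell has l = 3.
The allowed m_l values are -3, -2, -1, 0, 1, 2, 3.
Σ m_l² = 2·(1 + 4 + 9) = 28.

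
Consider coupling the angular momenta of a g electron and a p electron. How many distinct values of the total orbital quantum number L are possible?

By the triangle rule, |l₁ − l₂| ≤ L ≤ l₁ + l₂.
L ∈ {3, 4, 5}.
That is 3 values.

3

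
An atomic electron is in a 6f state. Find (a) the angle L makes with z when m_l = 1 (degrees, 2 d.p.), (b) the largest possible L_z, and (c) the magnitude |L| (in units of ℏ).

θ(m_l=1) ≈ 73.22°; L_z,max = 3ℏ; |L| = 2√3 ℏ ≈ 3.464ℏ

For 6f, l = 3.
For m_l = 1: cos θ = 1/√12, θ ≈ 73.22°.
L_z,max = lℏ = 3ℏ.
|L| = ℏ√(3·4) = 2√3 ℏ ≈ 3.464ℏ.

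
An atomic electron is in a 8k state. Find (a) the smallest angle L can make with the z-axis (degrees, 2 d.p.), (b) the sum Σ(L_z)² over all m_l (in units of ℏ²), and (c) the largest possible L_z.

θ_min ≈ 20.70°; Σ(L_z)² = 280 ℏ²; L_z,max = 7ℏ

For 8k, l = 7.
cos θ_min = 7/√56, so θ_min ≈ 20.70°.
Σ m_l² = 280, so Σ(L_z)² = 280 ℏ².
L_z,max = lℏ = 7ℏ.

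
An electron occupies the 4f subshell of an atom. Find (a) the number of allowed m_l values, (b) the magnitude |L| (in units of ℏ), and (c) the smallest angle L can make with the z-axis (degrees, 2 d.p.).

7 values; |L| = 2√3 ℏ ≈ 3.464ℏ; θ_min ≈ 30.00°

For 4f, l = 3.
There are 2l+1 = 7 values of m_l.
|L| = ℏ√(3·4) = 2√3 ℏ ≈ 3.464ℏ.
cos θ_min = 3/√12, so θ_min ≈ 30.00°.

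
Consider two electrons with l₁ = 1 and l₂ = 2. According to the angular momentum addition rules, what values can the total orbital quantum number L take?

L = 1, 2, 3

The total orbital quantum number L ranges from |l₁ − l₂| to l₁ + l₂ in integer steps.
L ∈ {1, 2, 3}.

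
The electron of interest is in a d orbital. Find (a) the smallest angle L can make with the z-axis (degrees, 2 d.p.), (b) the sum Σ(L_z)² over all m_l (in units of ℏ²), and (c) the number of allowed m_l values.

θ_min ≈ 35.26°; Σ(L_z)² = 10 ℏ²; 5 values

The letter d corresponds to l = 2.
cos θ_min = 2/√6, so θ_min ≈ 35.26°.
Σ m_l² = 10, so Σ(L_z)² = 10 ℏ².
There are 2l+1 = 5 values of m_l.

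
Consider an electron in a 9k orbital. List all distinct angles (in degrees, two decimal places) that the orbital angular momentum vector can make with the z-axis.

θ ∈ {20.70°, 36.70°, 48.08°, 57.69°, 66.37°, 74.50°, 82.32°, 90.00°, 97.68°, 105.50°, 113.63°, 122.31°, 131.92°, 143.30°, 159.30°}

For 9k, l = 7.
|L| = ℏ√(l(l+1)) = 2√14 ℏ.
cos θ = m_l/√56 for each m_l ∈ {-7, -6, -5, -4, -3, -2, -1, 0, 1, 2, 3, 4, 5, 6, 7}.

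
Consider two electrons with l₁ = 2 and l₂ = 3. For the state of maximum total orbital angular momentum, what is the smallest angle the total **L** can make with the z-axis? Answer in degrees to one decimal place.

θ_min ≈ 24.1°

By the triangle rule, |l₁ − l₂| ≤ L ≤ l₁ + l₂.
So L can be 1, 2, 3, 4, 5.
The maximum is L = 5, with |L_tot| = ℏ√(5·6) = √30 ℏ.
The minimum angle with z is arccos(5/√30) ≈ 24.1°.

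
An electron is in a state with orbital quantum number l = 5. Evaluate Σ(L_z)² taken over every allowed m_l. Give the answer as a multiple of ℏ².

m_l ∈ {-5, -4, -3, -2, -1, 0, 1, 2, 3, 4, 5}.
Σ m_l² = 2·(1 + 4 + 9 + 16 + 25) = 110.

Σ(L_z)² = 110 ℏ²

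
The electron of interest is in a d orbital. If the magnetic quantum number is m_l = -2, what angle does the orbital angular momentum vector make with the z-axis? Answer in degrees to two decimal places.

A d state has l = 2.
|L| = √(l(l+1)) ℏ = √6 ℏ.
L_z = m_l ℏ = −2ℏ.
cos θ = L_z/|L| = -2/√6, so θ ≈ 144.74°.

θ ≈ 144.74°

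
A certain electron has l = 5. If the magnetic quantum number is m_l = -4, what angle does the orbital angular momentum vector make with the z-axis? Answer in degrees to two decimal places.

|L|² = l(l+1)ℏ² = 30ℏ², so |L| = √30 ℏ.
L_z = m_l ℏ = −4ℏ.
cos θ = L_z/|L| = -4/√30, so θ ≈ 136.91°.

θ ≈ 136.91°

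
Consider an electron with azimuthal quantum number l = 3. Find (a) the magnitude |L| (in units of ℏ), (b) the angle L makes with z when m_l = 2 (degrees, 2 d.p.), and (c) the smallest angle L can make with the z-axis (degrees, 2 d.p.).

|L| = 2√3 ℏ ≈ 3.464ℏ; θ(m_l=2) ≈ 54.74°; θ_min ≈ 30.00°

|L| = ℏ√(3·4) = 2√3 ℏ ≈ 3.464ℏ.
For m_l = 2: cos θ = 2/√12, θ ≈ 54.74°.
cos θ_min = 3/√12, so θ_min ≈ 30.00°.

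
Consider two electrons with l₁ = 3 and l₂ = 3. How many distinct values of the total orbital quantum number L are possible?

L runs from |3 − 3| = 0 to 3 + 3 = 6.
Allowed values: L = 0, 1, 2, 3, 4, 5, 6.
That is 7 values.

7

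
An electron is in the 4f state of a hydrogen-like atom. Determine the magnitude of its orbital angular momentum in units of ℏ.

The 4f subshell has l = 3.
|L| = ℏ√(l(l+1)) = ℏ√(3·4) = 2√3 ℏ

|L| = 2√3 ℏ ≈ 3.464ℏ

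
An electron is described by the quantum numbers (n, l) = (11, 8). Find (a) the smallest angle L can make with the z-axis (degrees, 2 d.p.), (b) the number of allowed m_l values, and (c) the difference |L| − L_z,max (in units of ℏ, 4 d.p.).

θ_min ≈ 19.47°; 17 values; |L|−L_z,max ≈ 0.4853ℏ

cos θ_min = 8/√72, so θ_min ≈ 19.47°.
There are 2l+1 = 17 values of m_l.
|L| − L_z,max = (6√2 − 8)ℏ ≈ 0.4853ℏ.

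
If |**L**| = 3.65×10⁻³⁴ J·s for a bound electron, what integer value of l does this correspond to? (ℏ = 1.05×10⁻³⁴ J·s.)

l = 3

|L|/ℏ = (3.65×10⁻³⁴)/(1.05×10⁻³⁴) ≈ 3.476.
(|L|/ℏ)² = l(l+1) ≈ 12.08 ⇒ l = 3.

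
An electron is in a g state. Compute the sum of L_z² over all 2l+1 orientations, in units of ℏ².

Σ(L_z)² = 60 ℏ²

For a g orbital, l = 4.
m_l runs from −4 to 4, i.e. {-4, -3, -2, -1, 0, 1, 2, 3, 4}.
Σ m_l² = 2·(1 + 4 + 9 + 16) = 60.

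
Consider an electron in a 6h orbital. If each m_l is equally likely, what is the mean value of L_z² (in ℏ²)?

⟨L_z²⟩ = 10 ℏ²

For 6h, l = 5.
m_l runs from −5 to 5, i.e. {-5, -4, -3, -2, -1, 0, 1, 2, 3, 4, 5}.
⟨L_z²⟩ = ℏ²·l(l+1)/3 = 10ℏ².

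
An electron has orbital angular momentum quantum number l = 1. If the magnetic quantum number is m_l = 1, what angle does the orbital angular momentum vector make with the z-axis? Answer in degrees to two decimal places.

θ ≈ 45.00°

|L| = ℏ√(l(l+1)) = √2 ℏ.
L_z = m_l ℏ = 1ℏ.
cos θ = L_z/|L| = 1/√2, so θ ≈ 45.00°.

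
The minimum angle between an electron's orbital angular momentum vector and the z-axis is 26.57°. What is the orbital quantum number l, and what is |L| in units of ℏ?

l = 4, |L| = 2√5 ℏ ≈ 4.472ℏ

cos θ_min = l/√(l(l+1)) = √(l/(l+1)), so l/(l+1) = cos²(26.57°) = 0.7999.
Solving: l = 4.
Then |L| = ℏ√(4·5) = 2√5 ℏ.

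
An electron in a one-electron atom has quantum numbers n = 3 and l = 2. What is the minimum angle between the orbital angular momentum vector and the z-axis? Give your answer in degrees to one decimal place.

θ_min ≈ 35.3°

|L| = ℏ√(l(l+1)) = √6 ℏ.
The smallest angle corresponds to the largest L_z, i.e. m_l = l = 2, giving L_z = 2ℏ.
cos θ_min = 2/√6, so θ_min ≈ 35.3°.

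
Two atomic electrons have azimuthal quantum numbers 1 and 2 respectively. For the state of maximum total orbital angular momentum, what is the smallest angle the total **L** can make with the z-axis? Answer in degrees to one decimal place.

By the triangle rule, |l₁ − l₂| ≤ L ≤ l₁ + l₂.
Allowed values: L = 1, 2, 3.
The maximum is L = 3, with |L_tot| = ℏ√(3·4) = 2√3 ℏ.
The minimum angle with z is arccos(3/√12) ≈ 30.0°.

θ_min ≈ 30.0°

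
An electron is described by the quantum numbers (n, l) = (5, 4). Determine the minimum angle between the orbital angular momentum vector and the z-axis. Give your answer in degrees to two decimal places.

θ_min ≈ 26.57°

|L| = ℏ√(l(l+1)) = 2√5 ℏ.
The smallest angle corresponds to the largest L_z, i.e. m_l = l = 4, giving L_z = 4ℏ.
cos θ_min = 4/√20, so θ_min ≈ 26.57°.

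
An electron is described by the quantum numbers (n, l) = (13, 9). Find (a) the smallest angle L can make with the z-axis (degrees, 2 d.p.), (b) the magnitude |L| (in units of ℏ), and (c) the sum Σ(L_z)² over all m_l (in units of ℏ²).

cos θ_min = 9/√90, so θ_min ≈ 18.43°.
|L| = ℏ√(9·10) = 3√10 ℏ ≈ 9.487ℏ.
Σ m_l² = 570, so Σ(L_z)² = 570 ℏ².

θ_min ≈ 18.43°; |L| = 3√10 ℏ ≈ 9.487ℏ; Σ(L_z)² = 570 ℏ²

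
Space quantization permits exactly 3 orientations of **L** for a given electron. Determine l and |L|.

l = 1, |L| = √2 ℏ ≈ 1.414ℏ

3 = 2l + 1, so l = (3−1)/2 = 1.
Then |L| = √(l(l+1)) ℏ = √2 ℏ.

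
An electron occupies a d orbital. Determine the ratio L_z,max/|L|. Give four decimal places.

L_z,max/|L| = 0.8165

The letter d corresponds to l = 2.
|L| = √6 ℏ ≈ 2.4495ℏ, while L_z,max = lℏ = 2ℏ.
L_z,max/|L| = 2/√6 = 0.8165.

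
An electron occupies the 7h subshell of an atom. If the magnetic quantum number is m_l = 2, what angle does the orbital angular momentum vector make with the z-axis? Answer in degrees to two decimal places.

7h means n = 7, l = 5.
|L| = ℏ√(l(l+1)) = √30 ℏ.
L_z = m_l ℏ = 2ℏ.
cos θ = L_z/|L| = 2/√30, so θ ≈ 68.58°.

θ ≈ 68.58°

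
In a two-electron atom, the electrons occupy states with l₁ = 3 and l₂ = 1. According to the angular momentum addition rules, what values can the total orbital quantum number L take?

By the triangle rule, |l₁ − l₂| ≤ L ≤ l₁ + l₂.
So L can be 2, 3, 4.

L = 2, 3, 4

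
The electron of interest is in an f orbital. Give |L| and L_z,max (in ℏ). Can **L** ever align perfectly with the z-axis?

For an f orbital, l = 3.
|L| = 2√3 ℏ ≈ 3.4641ℏ, while L_z,max = lℏ = 3ℏ.
Since |L| > L_z,max, the vector can never point exactly along z; the closest it comes is θ_min = arccos(3/√12) ≈ 30.0°.

No: L_z,max = 3ℏ < |L| = 2√3 ℏ ≈ 3.464ℏ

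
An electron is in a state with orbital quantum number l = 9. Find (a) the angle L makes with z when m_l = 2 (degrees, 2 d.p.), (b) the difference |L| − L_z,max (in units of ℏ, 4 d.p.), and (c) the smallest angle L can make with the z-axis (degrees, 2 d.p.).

θ(m_l=2) ≈ 77.83°; |L|−L_z,max ≈ 0.4868ℏ; θ_min ≈ 18.43°

For m_l = 2: cos θ = 2/√90, θ ≈ 77.83°.
|L| − L_z,max = (3√10 − 9)ℏ ≈ 0.4868ℏ.
cos θ_min = 9/√90, so θ_min ≈ 18.43°.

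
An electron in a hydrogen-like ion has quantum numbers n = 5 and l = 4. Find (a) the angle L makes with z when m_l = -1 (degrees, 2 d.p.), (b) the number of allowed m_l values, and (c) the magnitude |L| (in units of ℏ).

For m_l = -1: cos θ = -1/√20, θ ≈ 102.92°.
There are 2l+1 = 9 values of m_l.
|L| = ℏ√(4·5) = 2√5 ℏ ≈ 4.472ℏ.

θ(m_l=-1) ≈ 102.92°; 9 values; |L| = 2√5 ℏ ≈ 4.472ℏ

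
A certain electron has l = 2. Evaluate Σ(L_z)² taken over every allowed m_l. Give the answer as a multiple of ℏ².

m_l ∈ {-2, -1, 0, 1, 2}.
Summing m² from −2 to 2: Σ m_l² = 10.

Σ(L_z)² = 10 ℏ²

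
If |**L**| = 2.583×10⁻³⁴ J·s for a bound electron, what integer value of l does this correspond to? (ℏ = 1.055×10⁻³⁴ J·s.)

Dividing by ℏ: |L|/ℏ ≈ 2.448.
(|L|/ℏ)² = l(l+1) ≈ 5.99 ⇒ l = 2.

l = 2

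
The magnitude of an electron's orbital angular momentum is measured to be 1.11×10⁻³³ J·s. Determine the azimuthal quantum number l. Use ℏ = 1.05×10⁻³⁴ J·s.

In units of ℏ, |L| ≈ 10.571.
(|L|/ℏ)² = l(l+1) ≈ 111.76 ⇒ l = 10.

l = 10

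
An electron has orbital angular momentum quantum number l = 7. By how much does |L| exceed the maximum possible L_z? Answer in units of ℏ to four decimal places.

|L| = 2√14 ℏ ≈ 7.4833ℏ, while L_z,max = lℏ = 7ℏ.
The difference is (2√14 − 7)ℏ ≈ 0.4833ℏ.

|L| − L_z,max ≈ 0.4833ℏ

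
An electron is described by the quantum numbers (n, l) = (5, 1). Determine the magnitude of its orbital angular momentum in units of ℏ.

|L| = ℏ√(l(l+1)) = ℏ√(1·2) = √2 ℏ

|L| = √2 ℏ ≈ 1.414ℏ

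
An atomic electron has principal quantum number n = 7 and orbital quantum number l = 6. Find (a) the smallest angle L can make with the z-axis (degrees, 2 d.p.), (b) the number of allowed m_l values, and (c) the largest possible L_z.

θ_min ≈ 22.21°; 13 values; L_z,max = 6ℏ

cos θ_min = 6/√42, so θ_min ≈ 22.21°.
There are 2l+1 = 13 values of m_l.
L_z,max = lℏ = 6ℏ.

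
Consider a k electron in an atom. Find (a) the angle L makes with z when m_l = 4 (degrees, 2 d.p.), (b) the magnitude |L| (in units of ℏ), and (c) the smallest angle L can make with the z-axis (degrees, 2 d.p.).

θ(m_l=4) ≈ 57.69°; |L| = 2√14 ℏ ≈ 7.483ℏ; θ_min ≈ 20.70°

For a k orbital, l = 7.
For m_l = 4: cos θ = 4/√56, θ ≈ 57.69°.
|L| = ℏ√(7·8) = 2√14 ℏ ≈ 7.483ℏ.
cos θ_min = 7/√56, so θ_min ≈ 20.70°.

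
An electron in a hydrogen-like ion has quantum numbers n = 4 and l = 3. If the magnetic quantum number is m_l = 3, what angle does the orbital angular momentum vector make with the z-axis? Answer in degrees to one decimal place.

θ ≈ 30.0°

|L| = √(l(l+1)) ℏ = 2√3 ℏ.
L_z = m_l ℏ = 3ℏ.
cos θ = L_z/|L| = 3/√12, so θ ≈ 30.0°.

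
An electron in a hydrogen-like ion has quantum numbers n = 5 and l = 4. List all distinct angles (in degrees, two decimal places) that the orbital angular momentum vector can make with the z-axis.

θ ∈ {26.57°, 47.87°, 63.43°, 77.08°, 90.00°, 102.92°, 116.57°, 132.13°, 153.43°}

|L| = √(l(l+1)) ℏ = 2√5 ℏ.
cos θ = m_l/√20 for each m_l ∈ {-4, -3, -2, -1, 0, 1, 2, 3, 4}.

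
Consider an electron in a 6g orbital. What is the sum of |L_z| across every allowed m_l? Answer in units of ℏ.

The 6g subshell has l = 4.
m_l runs from −4 to 4, i.e. {-4, -3, -2, -1, 0, 1, 2, 3, 4}.
Σ|m_l| = 2(1+2+…+4) = 20.

Σ|L_z| = 20 ℏ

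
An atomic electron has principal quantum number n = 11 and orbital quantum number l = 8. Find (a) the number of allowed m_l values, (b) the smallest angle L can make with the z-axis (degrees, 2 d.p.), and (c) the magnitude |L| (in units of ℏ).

There are 2l+1 = 17 values of m_l.
cos θ_min = 8/√72, so θ_min ≈ 19.47°.
|L| = ℏ√(8·9) = 6√2 ℏ ≈ 8.485ℏ.

17 values; θ_min ≈ 19.47°; |L| = 6√2 ℏ ≈ 8.485ℏ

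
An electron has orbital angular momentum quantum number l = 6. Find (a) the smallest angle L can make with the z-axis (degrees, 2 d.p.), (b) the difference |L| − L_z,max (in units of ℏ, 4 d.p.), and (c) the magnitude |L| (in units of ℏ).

cos θ_min = 6/√42, so θ_min ≈ 22.21°.
|L| − L_z,max = (√42 − 6)ℏ ≈ 0.4807ℏ.
|L| = ℏ√(6·7) = √42 ℏ ≈ 6.481ℏ.

θ_min ≈ 22.21°; |L|−L_z,max ≈ 0.4807ℏ; |L| = √42 ℏ ≈ 6.481ℏ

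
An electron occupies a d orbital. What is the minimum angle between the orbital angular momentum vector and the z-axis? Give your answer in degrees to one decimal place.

A d state has l = 2.
|L|² = l(l+1)ℏ² = 6ℏ², so |L| = √6 ℏ.
The smallest angle corresponds to the largest L_z, i.e. m_l = l = 2, giving L_z = 2ℏ.
cos θ_min = 2/√6, so θ_min ≈ 35.3°.

θ_min ≈ 35.3°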